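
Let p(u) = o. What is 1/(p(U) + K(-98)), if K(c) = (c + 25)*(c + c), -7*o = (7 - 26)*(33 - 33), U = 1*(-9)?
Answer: 1/14308 ≈ 6.9891e-5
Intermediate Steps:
U = -9
o = 0 (o = -(7 - 26)*(33 - 33)/7 = -(-19)*0/7 = -⅐*0 = 0)
p(u) = 0
K(c) = 2*c*(25 + c) (K(c) = (25 + c)*(2*c) = 2*c*(25 + c))
1/(p(U) + K(-98)) = 1/(0 + 2*(-98)*(25 - 98)) = 1/(0 + 2*(-98)*(-73)) = 1/(0 + 14308) = 1/14308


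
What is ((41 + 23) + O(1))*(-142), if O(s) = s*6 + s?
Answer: -10082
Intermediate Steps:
O(s) = 7*s (O(s) = 6*s + s = 7*s)
((41 + 23) + O(1))*(-142) = ((41 + 23) + 7*1)*(-142) = (64 + 7)*(-142) = 71*(-142) = -10082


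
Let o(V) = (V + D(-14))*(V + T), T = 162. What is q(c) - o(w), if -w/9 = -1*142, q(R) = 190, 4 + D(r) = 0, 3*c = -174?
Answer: -1834370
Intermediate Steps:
c = -58 (c = (⅓)*(-174) = -58)
D(r) = -4 (D(r) = -4 + 0 = -4)
w = 1278 (w = -(-9)*142 = -9*(-142) = 1278)
o(V) = (-4 + V)*(162 + V) (o(V) = (V - 4)*(V + 162) = (-4 + V)*(162 + V))
q(c) - o(w) = 190 - (-648 + 1278² + 158*1278) = 190 - (-648 + 1633284 + 201924) = 190 - 1*1834560 = 190 - 1834560 = -1834370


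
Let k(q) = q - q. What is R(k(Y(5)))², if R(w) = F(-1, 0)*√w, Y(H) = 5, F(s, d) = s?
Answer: 0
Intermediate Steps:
k(q) = 0
R(w) = -√w
R(k(Y(5)))² = (-√0)² = (-1*0)² = 0² = 0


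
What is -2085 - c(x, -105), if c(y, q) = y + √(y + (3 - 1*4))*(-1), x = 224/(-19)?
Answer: -39391/19 + 9*I*√57/19 ≈ -2073.2 + 3.5762*I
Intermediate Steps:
x = -224/19 (x = 224*(-1/19) = -224/19 ≈ -11.789)
c(y, q) = y - √(-1 + y) (c(y, q) = y + √(y + (3 - 4))*(-1) = y + √(y - 1)*(-1) = y + √(-1 + y)*(-1) = y - √(-1 + y))
-2085 - c(x, -105) = -2085 - (-224/19 - √(-1 - 224/19)) = -2085 - (-224/19 - √(-243/19)) = -2085 - (-224/19 - 9*I*√57/19) = -2085 + (224/19 + 9*I*√57/19) = -39391/19 + 9*I*√57/19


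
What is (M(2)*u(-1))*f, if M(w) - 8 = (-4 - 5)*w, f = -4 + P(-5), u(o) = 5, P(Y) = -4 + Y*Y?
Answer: -850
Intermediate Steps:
P(Y) = -4 + Y**2
f = 17 (f = -4 + (-4 + (-5)**2) = -4 + (-4 + 25) = -4 + 21 = 17)
M(w) = 8 - 9*w (M(w) = 8 + (-4 - 5)*w = 8 - 9*w)
(M(2)*u(-1))*f = ((8 - 9*2)*5)*17 = ((8 - 18)*5)*17 = -10*5*17 = -50*17 = -850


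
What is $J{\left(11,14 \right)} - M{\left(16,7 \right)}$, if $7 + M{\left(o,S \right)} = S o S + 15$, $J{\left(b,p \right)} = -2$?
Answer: $-794$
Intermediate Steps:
$M{\left(o,S \right)} = 8 + o S^{2}$ ($M{\left(o,S \right)} = -7 + \left(S o S + 15\right) = -7 + \left(o S^{2} + 15\right) = -7 + \left(15 + o S^{2}\right) = 8 + o S^{2}$)
$J{\left(11,14 \right)} - M{\left(16,7 \right)} = -2 - \left(8 + 16 \cdot 7^{2}\right) = -2 - \left(8 + 16 \cdot 49\right) = -2 - \left(8 + 784\right) = -2 - 792 = -794$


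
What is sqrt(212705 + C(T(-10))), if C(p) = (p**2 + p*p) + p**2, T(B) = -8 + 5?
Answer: 2*sqrt(53183) ≈ 461.23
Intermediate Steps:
T(B) = -3
C(p) = 3*p**2 (C(p) = (p**2 + p**2) + p**2 = 2*p**2 + p**2 = 3*p**2)
sqrt(212705 + C(T(-10))) = sqrt(212705 + 3*(-3)**2) = sqrt(212705 + 3*9) = sqrt(212705 + 27) = sqrt(212732) = 2*sqrt(53183)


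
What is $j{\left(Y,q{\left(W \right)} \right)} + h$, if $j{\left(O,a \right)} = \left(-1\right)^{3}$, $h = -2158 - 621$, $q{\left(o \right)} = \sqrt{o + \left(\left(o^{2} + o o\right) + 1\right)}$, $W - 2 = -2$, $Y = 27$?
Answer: $-2780$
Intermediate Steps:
$W = 0$ ($W = 2 - 2 = 0$)
$q{\left(o \right)} = \sqrt{1 + o + 2 o^{2}}$ ($q{\left(o \right)} = \sqrt{o + \left(\left(o^{2} + o^{2}\right) + 1\right)} = \sqrt{o + \left(2 o^{2} + 1\right)} = \sqrt{o + \left(1 + 2 o^{2}\right)} = \sqrt{1 + o + 2 o^{2}}$)
$h = -2779$
$j{\left(O,a \right)} = -1$
$j{\left(Y,q{\left(W \right)} \right)} + h = -1 - 2779 = -2780$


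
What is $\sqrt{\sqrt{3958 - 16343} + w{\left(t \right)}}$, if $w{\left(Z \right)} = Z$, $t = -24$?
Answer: $\sqrt{-24 + i \sqrt{12385}} \approx 6.7025 + 8.302 i$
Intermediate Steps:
$\sqrt{\sqrt{3958 - 16343} + w{\left(t \right)}} = \sqrt{\sqrt{3958 - 16343} - 24} = \sqrt{\sqrt{-12385} - 24} = \sqrt{i \sqrt{12385} - 24} = \sqrt{-24 + i \sqrt{12385}}$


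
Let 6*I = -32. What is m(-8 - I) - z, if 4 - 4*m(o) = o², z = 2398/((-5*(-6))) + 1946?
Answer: -91202/45 ≈ -2026.7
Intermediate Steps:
I = -16/3 (I = (⅙)*(-32) = -16/3 ≈ -5.3333)
z = 30389/15 (z = 2398/30 + 1946 = 2398*(1/30) + 1946 = 1199/15 + 1946 = 30389/15 ≈ 2025.9)
m(o) = 1 - o²/4
m(-8 - I) - z = (1 - (-8 - 1*(-16/3))²/4) - 1*30389/15 = (1 - (-8 + 16/3)²/4) - 30389/15 = (1 - (-8/3)²/4) - 30389/15 = (1 - ¼*64/9) - 30389/15 = (1 - 16/9) - 30389/15 = -7/9 - 30389/15 = -91202/45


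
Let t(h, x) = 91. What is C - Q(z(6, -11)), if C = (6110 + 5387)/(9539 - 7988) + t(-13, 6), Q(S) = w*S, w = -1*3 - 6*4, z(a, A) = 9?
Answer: 529531/1551 ≈ 341.41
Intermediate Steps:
w = -27 (w = -3 - 24 = -27)
Q(S) = -27*S
C = 152638/1551 (C = (6110 + 5387)/(9539 - 7988) + 91 = 11497/1551 + 91 = 152638/1551 ≈ 98.413)
C - Q(z(6, -11)) = 152638/1551 - (-27)*9 = 152638/1551 - 1*(-243) = 152638/1551 + 243 = 529531/1551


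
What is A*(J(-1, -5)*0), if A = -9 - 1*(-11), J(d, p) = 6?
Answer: 0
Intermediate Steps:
A = 2 (A = -9 + 11 = 2)
A*(J(-1, -5)*0) = 2*(6*0) = 2*0 = 0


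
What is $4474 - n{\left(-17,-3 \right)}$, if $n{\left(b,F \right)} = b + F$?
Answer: $4494$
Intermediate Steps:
$n{\left(b,F \right)} = F + b$
$4474 - n{\left(-17,-3 \right)} = 4474 - \left(-3 - 17\right) = 4474 - -20 = 4474 + 20 = 4494$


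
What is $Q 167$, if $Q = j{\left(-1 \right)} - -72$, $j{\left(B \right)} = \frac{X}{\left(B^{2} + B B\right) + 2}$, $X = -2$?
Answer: $\frac{23881}{2} \approx 11941.0$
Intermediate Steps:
$j{\left(B \right)} = - \frac{2}{2 + 2 B^{2}}$ ($j{\left(B \right)} = - \frac{2}{\left(B^{2} + B B\right) + 2} = - \frac{2}{\left(B^{2} + B^{2}\right) + 2} = - \frac{2}{2 B^{2} + 2} = - \frac{2}{2 + 2 B^{2}}$)
$Q = \frac{143}{2}$ ($Q = - \frac{1}{1 + \left(-1\right)^{2}} - -72 = - \frac{1}{1 + 1} + 72 = - \frac{1}{2} + 72 = \frac{143}{2} \approx 71.5$)
$Q 167 = \frac{143}{2} \cdot 167 = \frac{23881}{2}$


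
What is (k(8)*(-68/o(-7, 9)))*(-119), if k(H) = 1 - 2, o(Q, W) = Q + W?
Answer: -4046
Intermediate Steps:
k(H) = -1
(k(8)*(-68/o(-7, 9)))*(-119) = -(-68)/(-7 + 9)*(-119) = -(-68)/2*(-119) = -1*(-34)*(-119) = 34*(-119) = -4046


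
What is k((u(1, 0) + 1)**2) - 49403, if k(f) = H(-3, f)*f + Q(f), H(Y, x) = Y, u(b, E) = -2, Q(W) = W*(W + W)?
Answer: -49404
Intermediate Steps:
Q(W) = 2*W**2 (Q(W) = W*(2*W) = 2*W**2)
k(f) = -3*f + 2*f**2
k((u(1, 0) + 1)**2) - 49403 = (-2 + 1)**2*(-3 + 2*(-2 + 1)**2) - 49403 = (-1)**2*(-3 + 2*(-1)**2) - 49403 = 1*(-3 + 2*1) - 49403 = 1*(-3 + 2) - 49403 = 1*(-1) - 49403 = -1 - 49403 = -49404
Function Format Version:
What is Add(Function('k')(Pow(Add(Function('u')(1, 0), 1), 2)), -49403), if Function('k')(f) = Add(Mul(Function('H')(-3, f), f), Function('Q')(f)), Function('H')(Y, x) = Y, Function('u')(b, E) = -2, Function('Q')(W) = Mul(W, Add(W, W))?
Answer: -49404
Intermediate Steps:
Function('Q')(W) = Mul(2, Pow(W, 2)) (Function('Q')(W) = Mul(W, Mul(2, W)) = Mul(2, Pow(W, 2)))
Function('k')(f) = Add(Mul(-3, f), Mul(2, Pow(f, 2)))
Add(Function('k')(Pow(Add(Function('u')(1, 0), 1), 2)), -49403) = Add(Mul(Pow(Add(-2, 1), 2), Add(-3, Mul(2, Pow(Add(-2, 1), 2)))), -49403) = Add(Mul(Pow(-1, 2), Add(-3, Mul(2, Pow(-1, 2)))), -49403) = Add(Mul(1, Add(-3, Mul(2, 1))), -49403) = Add(Mul(1, Add(-3, 2)), -49403) = Add(Mul(1, -1), -49403) = Add(-1, -49403) = -49404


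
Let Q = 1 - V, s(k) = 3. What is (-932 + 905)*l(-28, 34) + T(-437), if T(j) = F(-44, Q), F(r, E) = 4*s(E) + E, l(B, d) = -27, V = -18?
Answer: 760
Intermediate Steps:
Q = 19 (Q = 1 - 1*(-18) = 1 + 18 = 19)
F(r, E) = 12 + E (F(r, E) = 4*3 + E = 12 + E)
T(j) = 31 (T(j) = 12 + 19 = 31)
(-932 + 905)*l(-28, 34) + T(-437) = (-932 + 905)*(-27) + 31 = -27*(-27) + 31 = 729 + 31 = 760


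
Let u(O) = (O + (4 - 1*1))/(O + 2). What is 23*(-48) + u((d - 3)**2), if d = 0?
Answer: -12132/11 ≈ -1102.9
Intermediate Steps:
u(O) = (3 + O)/(2 + O) (u(O) = (O + (4 - 1))/(2 + O) = (O + 3)/(2 + O) = (3 + O)/(2 + O))
23*(-48) + u((d - 3)**2) = 23*(-48) + (3 + (0 - 3)**2)/(2 + (0 - 3)**2) = -1104 + (3 + (-3)**2)/(2 + (-3)**2) = -1104 + (3 + 9)/(2 + 9) = -1104 + 12/11 = -12132/11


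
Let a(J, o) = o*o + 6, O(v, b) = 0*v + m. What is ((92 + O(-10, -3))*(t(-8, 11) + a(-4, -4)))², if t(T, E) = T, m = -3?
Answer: 1552516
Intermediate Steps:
O(v, b) = -3 (O(v, b) = 0*v - 3 = 0 - 3 = -3)
a(J, o) = 6 + o² (a(J, o) = o² + 6 = 6 + o²)
((92 + O(-10, -3))*(t(-8, 11) + a(-4, -4)))² = ((92 - 3)*(-8 + (6 + (-4)²)))² = (89*(-8 + (6 + 16)))² = (89*(-8 + 22))² = (89*14)² = 1246² = 1552516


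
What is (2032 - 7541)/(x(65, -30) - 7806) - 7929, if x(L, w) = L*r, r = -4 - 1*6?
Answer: -9577445/1208 ≈ -7928.4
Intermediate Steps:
r = -10 (r = -4 - 6 = -10)
x(L, w) = -10*L (x(L, w) = L*(-10) = -10*L)
(2032 - 7541)/(x(65, -30) - 7806) - 7929 = (2032 - 7541)/(-10*65 - 7806) - 7929 = -5509/(-650 - 7806) - 7929 = -5509/(-8456) - 7929 = -5509*(-1/8456) - 7929 = 787/1208 - 7929 = -9577445/1208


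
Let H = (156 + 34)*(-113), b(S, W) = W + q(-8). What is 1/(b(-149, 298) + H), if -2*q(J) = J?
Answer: -1/21168 ≈ -4.7241e-5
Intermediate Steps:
q(J) = -J/2
b(S, W) = 4 + W (b(S, W) = W - 1/2*(-8) = W + 4 = 4 + W)
H = -21470 (H = 190*(-113) = -21470)
1/(b(-149, 298) + H) = 1/((4 + 298) - 21470) = 1/(302 - 21470) = 1/(-21168) = -1/21168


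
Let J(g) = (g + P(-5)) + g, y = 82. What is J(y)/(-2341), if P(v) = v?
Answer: -159/2341 ≈ -0.067920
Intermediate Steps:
J(g) = -5 + 2*g (J(g) = (g - 5) + g = (-5 + g) + g = -5 + 2*g)
J(y)/(-2341) = (-5 + 2*82)/(-2341) = (-5 + 164)*(-1/2341) = 159*(-1/2341) = -159/2341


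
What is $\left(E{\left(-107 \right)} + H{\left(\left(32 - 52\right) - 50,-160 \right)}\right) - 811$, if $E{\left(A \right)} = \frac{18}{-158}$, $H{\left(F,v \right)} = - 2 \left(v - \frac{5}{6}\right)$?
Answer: $- \frac{115999}{237} \approx -489.45$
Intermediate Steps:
$H{\left(F,v \right)} = \frac{5}{3} - 2 v$ ($H{\left(F,v \right)} = - 2 \left(v - \frac{5}{6}\right) = - 2 \left(- \frac{5}{6} + v\right) = \frac{5}{3} - 2 v$)
$E{\left(A \right)} = - \frac{9}{79}$ ($E{\left(A \right)} = 18 \left(- \frac{1}{158}\right) = - \frac{9}{79}$)
$\left(E{\left(-107 \right)} + H{\left(\left(32 - 52\right) - 50,-160 \right)}\right) - 811 = \left(- \frac{9}{79} + \left(\frac{5}{3} - -320\right)\right) - 811 = \left(- \frac{9}{79} + \left(\frac{5}{3} + 320\right)\right) - 811 = \left(- \frac{9}{79} + \frac{965}{3}\right) - 811 = \frac{76208}{237} - 811 = - \frac{115999}{237}$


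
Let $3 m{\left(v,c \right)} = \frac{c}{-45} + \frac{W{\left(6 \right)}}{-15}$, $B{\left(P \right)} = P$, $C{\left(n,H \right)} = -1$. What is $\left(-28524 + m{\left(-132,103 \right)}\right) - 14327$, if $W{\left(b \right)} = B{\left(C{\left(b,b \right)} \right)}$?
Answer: $- \frac{1156997}{27} \approx -42852.0$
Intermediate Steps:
$W{\left(b \right)} = -1$
$m{\left(v,c \right)} = \frac{1}{45} - \frac{c}{135}$ ($m{\left(v,c \right)} = \frac{\frac{c}{-45} - \frac{1}{-15}}{3} = \frac{c \left(- \frac{1}{45}\right) - - \frac{1}{15}}{3} = \frac{- \frac{c}{45} + \frac{1}{15}}{3} = \frac{\frac{1}{15} - \frac{c}{45}}{3} = \frac{1}{45} - \frac{c}{135}$)
$\left(-28524 + m{\left(-132,103 \right)}\right) - 14327 = \left(-28524 + \left(\frac{1}{45} - \frac{103}{135}\right)\right) - 14327 = \left(-28524 - \frac{20}{27}\right) - 14327 = - \frac{770168}{27} - 14327 = - \frac{1156997}{27}$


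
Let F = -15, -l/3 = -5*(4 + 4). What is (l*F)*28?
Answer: -50400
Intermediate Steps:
l = 120 (l = -(-15)*(4 + 4) = -(-15)*8 = -3*(-40) = 120)
(l*F)*28 = (120*(-15))*28 = -1800*28 = -50400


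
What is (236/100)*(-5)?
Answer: -59/5 ≈ -11.800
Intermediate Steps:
(236/100)*(-5) = (236*(1/100))*(-5) = (59/25)*(-5) = -59/5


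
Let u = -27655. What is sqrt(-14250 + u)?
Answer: 17*I*sqrt(145) ≈ 204.71*I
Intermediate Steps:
sqrt(-14250 + u) = sqrt(-14250 - 27655) = sqrt(-41905) = 17*I*sqrt(145)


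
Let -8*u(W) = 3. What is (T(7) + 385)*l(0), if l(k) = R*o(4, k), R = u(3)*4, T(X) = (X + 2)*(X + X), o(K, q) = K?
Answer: -3066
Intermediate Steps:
u(W) = -3/8 (u(W) = -⅛*3 = -3/8)
T(X) = 2*X*(2 + X) (T(X) = (2 + X)*(2*X) = 2*X*(2 + X))
R = -3/2 (R = -3/8*4 = -3/2 ≈ -1.5000)
l(k) = -6 (l(k) = -3/2*4 = -6)
(T(7) + 385)*l(0) = (2*7*(2 + 7) + 385)*(-6) = (2*7*9 + 385)*(-6) = (126 + 385)*(-6) = 511*(-6) = -3066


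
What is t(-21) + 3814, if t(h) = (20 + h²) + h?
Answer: 4254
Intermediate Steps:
t(h) = 20 + h + h²
t(-21) + 3814 = (20 - 21 + (-21)²) + 3814 = (20 - 21 + 441) + 3814 = 440 + 3814 = 4254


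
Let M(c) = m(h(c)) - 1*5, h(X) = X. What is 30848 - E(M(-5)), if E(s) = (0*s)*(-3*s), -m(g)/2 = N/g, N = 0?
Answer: 30848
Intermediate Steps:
m(g) = 0 (m(g) = -0/g = -2*0 = 0)
M(c) = -5 (M(c) = 0 - 1*5 = 0 - 5 = -5)
E(s) = 0 (E(s) = 0*(-3*s) = 0)
30848 - E(M(-5)) = 30848 - 1*0 = 30848 + 0 = 30848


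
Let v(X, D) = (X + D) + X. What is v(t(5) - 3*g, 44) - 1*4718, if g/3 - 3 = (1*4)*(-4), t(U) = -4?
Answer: -4448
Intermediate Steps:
g = -39 (g = 9 + 3*((1*4)*(-4)) = 9 + 3*(4*(-4)) = 9 + 3*(-16) = 9 - 48 = -39)
v(X, D) = D + 2*X (v(X, D) = (D + X) + X = D + 2*X)
v(t(5) - 3*g, 44) - 1*4718 = (44 + 2*(-4 - 3*(-39))) - 1*4718 = (44 + 2*(-4 + 117)) - 4718 = (44 + 2*113) - 4718 = (44 + 226) - 4718 = 270 - 4718 = -4448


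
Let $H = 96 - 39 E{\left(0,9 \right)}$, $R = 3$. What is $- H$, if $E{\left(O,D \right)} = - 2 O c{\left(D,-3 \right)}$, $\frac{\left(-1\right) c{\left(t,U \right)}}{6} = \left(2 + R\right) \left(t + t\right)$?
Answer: $-96$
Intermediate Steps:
$c{\left(t,U \right)} = - 60 t$ ($c{\left(t,U \right)} = - 6 \left(2 + 3\right) \left(t + t\right) = - 6 \cdot 5 \cdot 2 t = - 6 \cdot 10 t = - 60 t$)
$E{\left(O,D \right)} = 120 D O$ ($E{\left(O,D \right)} = - 2 O \left(- 60 D\right) = 120 D O$)
$H = 96$ ($H = 96 - 39 \cdot 120 \cdot 9 \cdot 0 = 96 - 0 = 96 + 0 = 96$)
$- H = \left(-1\right) 96 = -96$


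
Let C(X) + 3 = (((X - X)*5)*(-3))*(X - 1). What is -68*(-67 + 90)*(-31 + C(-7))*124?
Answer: 6593824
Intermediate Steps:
C(X) = -3 (C(X) = -3 + (((X - X)*5)*(-3))*(X - 1) = -3 + ((0*5)*(-3))*(-1 + X) = -3 + (0*(-3))*(-1 + X) = -3 + 0*(-1 + X) = -3 + 0 = -3)
-68*(-67 + 90)*(-31 + C(-7))*124 = -68*(-67 + 90)*(-31 - 3)*124 = -1564*(-34)*124 = -68*(-782)*124 = 53176*124 = 6593824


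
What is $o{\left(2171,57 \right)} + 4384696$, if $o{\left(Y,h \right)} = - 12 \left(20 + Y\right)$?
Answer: $4358404$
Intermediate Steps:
$o{\left(Y,h \right)} = -240 - 12 Y$
$o{\left(2171,57 \right)} + 4384696 = \left(-240 - 26052\right) + 4384696 = -26292 + 4384696 = 4358404$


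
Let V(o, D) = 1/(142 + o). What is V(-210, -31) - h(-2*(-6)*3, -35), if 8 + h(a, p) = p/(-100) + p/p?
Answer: 564/85 ≈ 6.6353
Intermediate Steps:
h(a, p) = -7 - p/100 (h(a, p) = -8 + (p/(-100) + p/p) = -8 + (p*(-1/100) + 1) = -8 + (-p/100 + 1) = -8 + (1 - p/100) = -7 - p/100)
V(-210, -31) - h(-2*(-6)*3, -35) = 1/(142 - 210) - (-7 - 1/100*(-35)) = 1/(-68) - (-7 + 7/20) = -1/68 - 1*(-133/20) = -1/68 + 133/20 = 564/85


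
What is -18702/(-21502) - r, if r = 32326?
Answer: -347527475/10751 ≈ -32325.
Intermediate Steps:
-18702/(-21502) - r = -18702/(-21502) - 1*32326 = -18702*(-1/21502) - 32326 = 9351/10751 - 32326 = -347527475/10751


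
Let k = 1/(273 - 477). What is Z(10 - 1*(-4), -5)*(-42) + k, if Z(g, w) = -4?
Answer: 34271/204 ≈ 168.00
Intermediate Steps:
k = -1/204 (k = 1/(-204) = -1/204 ≈ -0.0049020)
Z(10 - 1*(-4), -5)*(-42) + k = -4*(-42) - 1/204 = 168 - 1/204 = 34271/204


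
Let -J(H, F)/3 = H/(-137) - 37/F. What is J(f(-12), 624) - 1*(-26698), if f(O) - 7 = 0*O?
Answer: 760795645/28496 ≈ 26698.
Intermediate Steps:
f(O) = 7 (f(O) = 7 + 0*O = 7 + 0 = 7)
J(H, F) = 111/F + 3*H/137 (J(H, F) = -3*(H/(-137) - 37/F) = -3*(H*(-1/137) - 37/F) = -3*(-H/137 - 37/F) = -3*(-37/F - H/137) = 111/F + 3*H/137)
J(f(-12), 624) - 1*(-26698) = (111/624 + (3/137)*7) - 1*(-26698) = (111*(1/624) + 21/137) + 26698 = (37/208 + 21/137) + 26698 = 9437/28496 + 26698 = 760795645/28496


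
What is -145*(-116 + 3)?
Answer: 16385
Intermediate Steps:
-145*(-116 + 3) = -145*(-113) = 16385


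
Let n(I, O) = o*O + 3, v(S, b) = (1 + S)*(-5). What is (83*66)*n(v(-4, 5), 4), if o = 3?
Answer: 82170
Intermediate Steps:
v(S, b) = -5 - 5*S
n(I, O) = 3 + 3*O (n(I, O) = 3*O + 3 = 3 + 3*O)
(83*66)*n(v(-4, 5), 4) = (83*66)*(3 + 3*4) = 5478*(3 + 12) = 5478*15 = 82170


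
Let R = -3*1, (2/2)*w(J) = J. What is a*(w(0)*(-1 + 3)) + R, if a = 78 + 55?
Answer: -3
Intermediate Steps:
w(J) = J
R = -3
a = 133
a*(w(0)*(-1 + 3)) + R = 133*(0*(-1 + 3)) - 3 = 133*(0*2) - 3 = 133*0 - 3 = 0 - 3 = -3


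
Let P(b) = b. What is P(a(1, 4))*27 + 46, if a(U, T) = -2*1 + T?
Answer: 100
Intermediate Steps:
a(U, T) = -2 + T
P(a(1, 4))*27 + 46 = (-2 + 4)*27 + 46 = 2*27 + 46 = 54 + 46 = 100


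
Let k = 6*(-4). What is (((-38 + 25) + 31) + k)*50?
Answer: -300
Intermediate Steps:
k = -24
(((-38 + 25) + 31) + k)*50 = (((-38 + 25) + 31) - 24)*50 = ((-13 + 31) - 24)*50 = (18 - 24)*50 = -6*50 = -300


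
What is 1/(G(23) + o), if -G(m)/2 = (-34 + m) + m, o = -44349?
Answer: -1/44373 ≈ -2.2536e-5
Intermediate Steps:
G(m) = 68 - 4*m (G(m) = -2*((-34 + m) + m) = -2*(-34 + 2*m) = 68 - 4*m)
1/(G(23) + o) = 1/((68 - 4*23) - 44349) = 1/((68 - 92) - 44349) = 1/(-24 - 44349) = 1/(-44373) = -1/44373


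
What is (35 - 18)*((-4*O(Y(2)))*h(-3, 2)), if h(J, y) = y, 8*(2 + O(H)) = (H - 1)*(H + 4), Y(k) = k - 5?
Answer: 340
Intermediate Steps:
Y(k) = -5 + k
O(H) = -2 + (-1 + H)*(4 + H)/8 (O(H) = -2 + ((H - 1)*(H + 4))/8 = -2 + ((-1 + H)*(4 + H))/8 = -2 + (-1 + H)*(4 + H)/8)
(35 - 18)*((-4*O(Y(2)))*h(-3, 2)) = (35 - 18)*(-4*(-5/2 + (-5 + 2)²/8 + 3*(-5 + 2)/8)*2) = 17*(-4*(-5/2 + (⅛)*(-3)² + (3/8)*(-3))*2) = 17*(-4*(-5/2 + (⅛)*9 - 9/8)*2) = 17*(-4*(-5/2 + 9/8 - 9/8)*2) = 17*(-4*(-5/2)*2) = 17*(10*2) = 17*20 = 340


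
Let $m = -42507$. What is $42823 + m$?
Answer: $316$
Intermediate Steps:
$42823 + m = 42823 - 42507 = 316$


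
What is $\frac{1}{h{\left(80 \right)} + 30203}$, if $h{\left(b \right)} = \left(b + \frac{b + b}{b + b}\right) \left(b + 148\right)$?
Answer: $\frac{1}{48671} \approx 2.0546 \cdot 10^{-5}$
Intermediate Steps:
$h{\left(b \right)} = \left(1 + b\right) \left(148 + b\right)$ ($h{\left(b \right)} = \left(b + \frac{2 b}{2 b}\right) \left(148 + b\right) = \left(b + 2 b \frac{1}{2 b}\right) \left(148 + b\right) = \left(b + 1\right) \left(148 + b\right) = \left(1 + b\right) \left(148 + b\right)$)
$\frac{1}{h{\left(80 \right)} + 30203} = \frac{1}{\left(148 + 80^{2} + 149 \cdot 80\right) + 30203} = \frac{1}{\left(148 + 6400 + 11920\right) + 30203} = \frac{1}{18468 + 30203} = \frac{1}{48671}$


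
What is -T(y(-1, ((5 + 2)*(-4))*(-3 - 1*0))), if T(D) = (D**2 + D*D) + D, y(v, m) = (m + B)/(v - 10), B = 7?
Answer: -15561/121 ≈ -128.60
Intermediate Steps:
y(v, m) = (7 + m)/(-10 + v) (y(v, m) = (m + 7)/(v - 10) = (7 + m)/(-10 + v))
T(D) = D + 2*D**2 (T(D) = (D**2 + D**2) + D = 2*D**2 + D = D + 2*D**2)
-T(y(-1, ((5 + 2)*(-4))*(-3 - 1*0))) = -(7 + ((5 + 2)*(-4))*(-3 - 1*0))/(-10 - 1)*(1 + 2*((7 + ((5 + 2)*(-4))*(-3 - 1*0))/(-10 - 1))) = -(7 + (7*(-4))*(-3 + 0))/(-11)*(1 + 2*((7 + (7*(-4))*(-3 + 0))/(-11))) = -(-(7 - 28*(-3))/11)*(1 + 2*(-(7 - 28*(-3))/11)) = -(-(7 + 84)/11)*(1 + 2*(-(7 + 84)/11)) = -(-1/11*91)*(1 + 2*(-1/11*91)) = -(-91)*(1 + 2*(-91/11))/11 = -(-91)*(1 - 182/11)/11 = -(-91)*(-171)/(11*11) = -1*15561/121 = -15561/121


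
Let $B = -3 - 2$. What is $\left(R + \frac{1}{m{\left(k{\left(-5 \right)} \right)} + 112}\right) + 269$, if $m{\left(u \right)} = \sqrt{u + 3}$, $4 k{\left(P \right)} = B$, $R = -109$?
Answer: $\frac{1146784}{7167} - \frac{2 \sqrt{7}}{50169} \approx 160.01$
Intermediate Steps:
$B = -5$
$k{\left(P \right)} = - \frac{5}{4}$ ($k{\left(P \right)} = \frac{1}{4} \left(-5\right) = - \frac{5}{4}$)
$m{\left(u \right)} = \sqrt{3 + u}$
$\left(R + \frac{1}{m{\left(k{\left(-5 \right)} \right)} + 112}\right) + 269 = \left(-109 + \frac{1}{\sqrt{3 - \frac{5}{4}} + 112}\right) + 269 = \left(-109 + \frac{1}{\sqrt{\frac{7}{4}} + 112}\right) + 269 = \left(-109 + \frac{1}{\frac{\sqrt{7}}{2} + 112}\right) + 269 = \left(-109 + \frac{1}{112 + \frac{\sqrt{7}}{2}}\right) + 269 = 160 + \frac{1}{112 + \frac{\sqrt{7}}{2}}$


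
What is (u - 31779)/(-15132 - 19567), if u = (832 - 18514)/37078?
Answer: 589159722/643284761 ≈ 0.91586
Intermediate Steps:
u = -8841/18539 (u = -17682*1/37078 = -8841/18539 ≈ -0.47689)
(u - 31779)/(-15132 - 19567) = (-8841/18539 - 31779)/(-15132 - 19567) = -589159722/18539/(-34699) = -589159722/18539*(-1/34699) = 589159722/643284761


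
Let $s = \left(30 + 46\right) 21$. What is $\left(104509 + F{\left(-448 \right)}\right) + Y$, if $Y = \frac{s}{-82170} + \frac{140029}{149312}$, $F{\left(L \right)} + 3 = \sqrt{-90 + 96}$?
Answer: $\frac{213698656227203}{2044827840} + \sqrt{6} \approx 1.0451 \cdot 10^{5}$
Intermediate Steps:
$s = 1596$ ($s = 76 \cdot 21 = 1596$)
$F{\left(L \right)} = -3 + \sqrt{6}$ ($F{\left(L \right)} = -3 + \sqrt{-90 + 96} = -3 + \sqrt{6}$)
$Y = \frac{1877980163}{2044827840}$ ($Y = \frac{1596}{-82170} + \frac{140029}{149312} = 1596 \left(- \frac{1}{82170}\right) + 140029 \cdot \frac{1}{149312} = - \frac{266}{13695} + \frac{140029}{149312} = \frac{1877980163}{2044827840} \approx 0.9184$)
$\left(104509 + F{\left(-448 \right)}\right) + Y = \left(104509 - \left(3 - \sqrt{6}\right)\right) + \frac{1877980163}{2044827840} = \left(104506 + \sqrt{6}\right) + \frac{1877980163}{2044827840} = \frac{213698656227203}{2044827840} + \sqrt{6}$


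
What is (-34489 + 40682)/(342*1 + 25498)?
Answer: 6193/25840 ≈ 0.23967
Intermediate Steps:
(-34489 + 40682)/(342*1 + 25498) = 6193/(342 + 25498) = 6193/25840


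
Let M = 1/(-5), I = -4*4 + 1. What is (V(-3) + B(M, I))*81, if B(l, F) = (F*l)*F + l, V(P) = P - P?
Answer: -18306/5 ≈ -3661.2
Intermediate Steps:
V(P) = 0
I = -15 (I = -16 + 1 = -15)
M = -⅕ ≈ -0.20000
B(l, F) = l + l*F² (B(l, F) = l*F² + l = l + l*F²)
(V(-3) + B(M, I))*81 = (0 - (1 + (-15)²)/5)*81 = (0 - (1 + 225)/5)*81 = (0 - ⅕*226)*81 = (0 - 226/5)*81 = -226/5*81 = -18306/5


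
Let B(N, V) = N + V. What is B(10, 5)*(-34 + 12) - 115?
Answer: -445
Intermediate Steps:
B(10, 5)*(-34 + 12) - 115 = (10 + 5)*(-34 + 12) - 115 = 15*(-22) - 115 = -330 - 115 = -445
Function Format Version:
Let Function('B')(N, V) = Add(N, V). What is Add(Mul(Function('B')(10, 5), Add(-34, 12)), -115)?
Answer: -445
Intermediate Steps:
Add(Mul(Function('B')(10, 5), Add(-34, 12)), -115) = Add(Mul(Add(10, 5), Add(-34, 12)), -115) = Add(Mul(15, -22), -115) = Add(-330, -115) = -445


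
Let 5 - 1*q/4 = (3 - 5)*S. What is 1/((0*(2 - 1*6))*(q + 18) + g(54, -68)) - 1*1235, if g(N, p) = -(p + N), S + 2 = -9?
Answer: -17289/14 ≈ -1234.9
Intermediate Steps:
S = -11 (S = -2 - 9 = -11)
g(N, p) = -N - p (g(N, p) = -(N + p) = -N - p)
q = -68 (q = 20 - 4*(3 - 5)*(-11) = 20 - (-8)*(-11) = 20 - 4*22 = 20 - 88 = -68)
1/((0*(2 - 1*6))*(q + 18) + g(54, -68)) - 1*1235 = 1/((0*(2 - 1*6))*(-68 + 18) + (-1*54 - 1*(-68))) - 1*1235 = 1/((0*(2 - 6))*(-50) + (-54 + 68)) - 1235 = 1/((0*(-4))*(-50) + 14) - 1235 = 1/(0*(-50) + 14) - 1235 = 1/(0 + 14) - 1235 = 1/14 - 1235 = -17289/14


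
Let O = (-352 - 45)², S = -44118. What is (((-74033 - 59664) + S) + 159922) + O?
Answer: 139716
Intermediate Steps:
O = 157609 (O = (-397)² = 157609)
(((-74033 - 59664) + S) + 159922) + O = (((-74033 - 59664) - 44118) + 159922) + 157609 = ((-133697 - 44118) + 159922) + 157609 = (-177815 + 159922) + 157609 = -17893 + 157609 = 139716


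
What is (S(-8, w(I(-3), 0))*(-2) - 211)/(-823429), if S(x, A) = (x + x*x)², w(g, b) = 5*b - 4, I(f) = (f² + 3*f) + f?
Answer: 6483/823429 ≈ 0.0078732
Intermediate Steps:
I(f) = f² + 4*f
w(g, b) = -4 + 5*b
S(x, A) = (x + x²)²
(S(-8, w(I(-3), 0))*(-2) - 211)/(-823429) = (((-8)²*(1 - 8)²)*(-2) - 211)/(-823429) = ((64*(-7)²)*(-2) - 211)*(-1/823429) = ((64*49)*(-2) - 211)*(-1/823429) = (3136*(-2) - 211)*(-1/823429) = (-6272 - 211)*(-1/823429) = -6483*(-1/823429) = 6483/823429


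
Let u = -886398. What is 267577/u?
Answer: -267577/886398 ≈ -0.30187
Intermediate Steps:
267577/u = 267577/(-886398) = 267577*(-1/886398) = -267577/886398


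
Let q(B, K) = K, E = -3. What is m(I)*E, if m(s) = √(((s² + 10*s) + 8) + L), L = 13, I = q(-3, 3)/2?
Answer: -9*√17/2 ≈ -18.554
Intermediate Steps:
I = 3/2 ≈ 1.5000
m(s) = √(21 + s² + 10*s) (m(s) = √(((s² + 10*s) + 8) + 13) = √((8 + s² + 10*s) + 13) = √(21 + s² + 10*s))
m(I)*E = √(21 + (3/2)² + 10*(3/2))*(-3) = √(21 + 9/4 + 15)*(-3) = √(153/4)*(-3) = (3*√17/2)*(-3) = -9*√17/2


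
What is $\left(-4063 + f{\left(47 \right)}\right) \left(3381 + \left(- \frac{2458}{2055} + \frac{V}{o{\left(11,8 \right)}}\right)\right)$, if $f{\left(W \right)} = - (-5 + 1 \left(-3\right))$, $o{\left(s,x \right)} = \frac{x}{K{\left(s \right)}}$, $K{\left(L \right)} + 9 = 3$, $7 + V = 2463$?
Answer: $- \frac{2562911657}{411} \approx -6.2358 \cdot 10^{6}$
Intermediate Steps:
$V = 2456$ ($V = -7 + 2463 = 2456$)
$K{\left(L \right)} = -6$ ($K{\left(L \right)} = -9 + 3 = -6$)
$o{\left(s,x \right)} = - \frac{x}{6}$ ($o{\left(s,x \right)} = \frac{x}{-6} = x \left(- \frac{1}{6}\right) = - \frac{x}{6}$)
$f{\left(W \right)} = 8$ ($f{\left(W \right)} = - (-5 - 3) = \left(-1\right) \left(-8\right) = 8$)
$\left(-4063 + f{\left(47 \right)}\right) \left(3381 + \left(- \frac{2458}{2055} + \frac{V}{o{\left(11,8 \right)}}\right)\right) = \left(-4063 + 8\right) \left(3381 + \left(- \frac{2458}{2055} + \frac{2456}{\left(- \frac{1}{6}\right) 8}\right)\right) = - 4055 \left(3381 + \left(\left(-2458\right) \frac{1}{2055} + \frac{2456}{- \frac{4}{3}}\right)\right) = - 4055 \left(3381 + \left(- \frac{2458}{2055} + 2456 \left(- \frac{3}{4}\right)\right)\right) = - 4055 \left(3381 - \frac{3787768}{2055}\right) = \left(-4055\right) \frac{3160187}{2055} = - \frac{2562911657}{411}$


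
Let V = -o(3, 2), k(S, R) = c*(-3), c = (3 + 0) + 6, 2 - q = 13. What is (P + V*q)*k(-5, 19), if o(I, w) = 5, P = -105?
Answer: 1350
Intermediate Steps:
q = -11 (q = 2 - 1*13 = 2 - 13 = -11)
c = 9 (c = 3 + 6 = 9)
k(S, R) = -27 (k(S, R) = 9*(-3) = -27)
V = -5 (V = -1*5 = -5)
(P + V*q)*k(-5, 19) = (-105 - 5*(-11))*(-27) = (-105 + 55)*(-27) = -50*(-27) = 1350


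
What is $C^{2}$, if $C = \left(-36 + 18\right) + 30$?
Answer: $144$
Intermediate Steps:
$C = 12$ ($C = -18 + 30 = 12$)
$C^{2} = 12^{2} = 144$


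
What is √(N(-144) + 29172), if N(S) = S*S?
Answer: 2*√12477 ≈ 223.40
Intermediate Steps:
N(S) = S²
√(N(-144) + 29172) = √((-144)² + 29172) = √(20736 + 29172) = √49908 = 2*√12477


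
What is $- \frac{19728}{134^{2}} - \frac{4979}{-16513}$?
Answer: $- \frac{59091385}{74126857} \approx -0.79717$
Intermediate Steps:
$- \frac{19728}{134^{2}} - \frac{4979}{-16513} = - \frac{19728}{17956} - - \frac{4979}{16513} = \left(-19728\right) \frac{1}{17956} + \frac{4979}{16513} = - \frac{4932}{4489} + \frac{4979}{16513} = - \frac{59091385}{74126857}$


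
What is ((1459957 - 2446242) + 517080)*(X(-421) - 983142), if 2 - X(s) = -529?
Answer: 461045994255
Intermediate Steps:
X(s) = 531 (X(s) = 2 - 1*(-529) = 2 + 529 = 531)
((1459957 - 2446242) + 517080)*(X(-421) - 983142) = ((1459957 - 2446242) + 517080)*(531 - 983142) = (-986285 + 517080)*(-982611) = -469205*(-982611) = 461045994255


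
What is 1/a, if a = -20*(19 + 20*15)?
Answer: -1/6380 ≈ -0.00015674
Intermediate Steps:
a = -6380 (a = -20*(19 + 300) = -20*319 = -6380)
1/a = 1/(-6380) = -1/6380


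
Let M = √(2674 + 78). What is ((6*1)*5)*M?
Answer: 240*√43 ≈ 1573.8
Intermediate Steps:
M = 8*√43 (M = √2752 = 8*√43 ≈ 52.460)
((6*1)*5)*M = ((6*1)*5)*(8*√43) = (6*5)*(8*√43) = 30*(8*√43) = 240*√43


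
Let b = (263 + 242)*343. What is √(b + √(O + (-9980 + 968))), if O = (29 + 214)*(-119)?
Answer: √(173215 + I*√37929) ≈ 416.19 + 0.234*I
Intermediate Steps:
b = 173215 (b = 505*343 = 173215)
O = -28917 (O = 243*(-119) = -28917)
√(b + √(O + (-9980 + 968))) = √(173215 + √(-28917 + (-9980 + 968))) = √(173215 + √(-28917 - 9012)) = √(173215 + √(-37929)) = √(173215 + I*√37929)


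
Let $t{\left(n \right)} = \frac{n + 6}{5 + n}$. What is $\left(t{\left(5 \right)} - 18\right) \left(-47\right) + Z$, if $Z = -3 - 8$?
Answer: $\frac{7833}{10} \approx 783.3$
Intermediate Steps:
$t{\left(n \right)} = \frac{6 + n}{5 + n}$
$Z = -11$ ($Z = -3 - 8 = -11$)
$\left(t{\left(5 \right)} - 18\right) \left(-47\right) + Z = \left(\frac{6 + 5}{5 + 5} - 18\right) \left(-47\right) - 11 = \left(\frac{1}{10} \cdot 11 - 18\right) \left(-47\right) - 11 = \left(\frac{11}{10} - 18\right) \left(-47\right) - 11 = \left(- \frac{169}{10}\right) \left(-47\right) - 11 = \frac{7943}{10} - 11 = \frac{7833}{10}$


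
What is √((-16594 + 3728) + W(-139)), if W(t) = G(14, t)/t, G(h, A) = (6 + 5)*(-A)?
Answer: I*√12877 ≈ 113.48*I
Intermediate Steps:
G(h, A) = -11*A (G(h, A) = 11*(-A) = -11*A)
W(t) = -11 (W(t) = (-11*t)/t = -11)
√((-16594 + 3728) + W(-139)) = √((-16594 + 3728) - 11) = √(-12866 - 11) = √(-12877) = I*√12877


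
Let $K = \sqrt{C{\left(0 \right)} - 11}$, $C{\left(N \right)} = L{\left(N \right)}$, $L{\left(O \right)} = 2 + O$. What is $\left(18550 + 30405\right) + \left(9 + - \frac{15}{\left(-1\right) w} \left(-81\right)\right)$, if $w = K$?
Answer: $48964 + 405 i \approx 48964.0 + 405.0 i$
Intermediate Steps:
$C{\left(N \right)} = 2 + N$
$K = 3 i$ ($K = \sqrt{\left(2 + 0\right) - 11} = \sqrt{2 - 11} = \sqrt{-9} = 3 i \approx 3.0 i$)
$w = 3 i \approx 3.0 i$
$\left(18550 + 30405\right) + \left(9 + - \frac{15}{\left(-1\right) w} \left(-81\right)\right) = \left(18550 + 30405\right) + \left(9 + - \frac{15}{\left(-1\right) 3 i} \left(-81\right)\right) = 48955 + \left(9 + - \frac{15}{\left(-3\right) i} \left(-81\right)\right) = 48955 + \left(9 + - 15 \frac{i}{3} \left(-81\right)\right) = 48955 + \left(9 + - 5 i \left(-81\right)\right) = 48955 + \left(9 + 405 i\right) = 48964 + 405 i$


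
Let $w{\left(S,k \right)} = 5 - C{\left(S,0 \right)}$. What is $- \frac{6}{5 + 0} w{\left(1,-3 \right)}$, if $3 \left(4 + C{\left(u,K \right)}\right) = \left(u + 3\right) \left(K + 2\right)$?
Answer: $- \frac{38}{5} \approx -7.6$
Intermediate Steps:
$C{\left(u,K \right)} = -4 + \frac{\left(2 + K\right) \left(3 + u\right)}{3}$ ($C{\left(u,K \right)} = -4 + \frac{\left(u + 3\right) \left(K + 2\right)}{3} = -4 + \frac{\left(3 + u\right) \left(2 + K\right)}{3} = -4 + \frac{\left(2 + K\right) \left(3 + u\right)}{3}$)
$w{\left(S,k \right)} = 7 - \frac{2 S}{3}$ ($w{\left(S,k \right)} = 5 - \left(-2 + 0 + \frac{2 S}{3} + \frac{1}{3} \cdot 0 S\right) = 5 - \left(-2 + 0 + \frac{2 S}{3} + 0\right) = 5 - \left(-2 + \frac{2 S}{3}\right) = 7 - \frac{2 S}{3}$)
$- \frac{6}{5 + 0} w{\left(1,-3 \right)} = - \frac{6}{5 + 0} \left(7 - \frac{2}{3}\right) = - \frac{6}{5} \left(7 - \frac{2}{3}\right) = \left(-6\right) \frac{1}{5} \cdot \frac{19}{3} = \left(- \frac{6}{5}\right) \frac{19}{3} = - \frac{38}{5}$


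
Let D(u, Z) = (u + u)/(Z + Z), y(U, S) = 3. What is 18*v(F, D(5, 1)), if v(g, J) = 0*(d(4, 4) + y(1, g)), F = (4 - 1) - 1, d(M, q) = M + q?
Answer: 0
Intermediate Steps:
D(u, Z) = u/Z (D(u, Z) = (2*u)/((2*Z)) = (2*u)*(1/(2*Z)) = u/Z)
F = 2 (F = 3 - 1 = 2)
v(g, J) = 0 (v(g, J) = 0*((4 + 4) + 3) = 0*(8 + 3) = 0*11 = 0)
18*v(F, D(5, 1)) = 18*0 = 0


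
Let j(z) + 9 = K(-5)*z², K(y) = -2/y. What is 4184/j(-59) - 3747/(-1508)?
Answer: 57465359/10430836 ≈ 5.5092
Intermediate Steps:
j(z) = -9 + 2*z²/5 (j(z) = -9 + (-2/(-5))*z² = -9 + (-2*(-⅕))*z² = -9 + 2*z²/5)
4184/j(-59) - 3747/(-1508) = 4184/(-9 + (⅖)*(-59)²) - 3747/(-1508) = 4184/(-9 + (⅖)*3481) - 3747*(-1/1508) = 4184/(-9 + 6962/5) + 3747/1508 = 4184/(6917/5) + 3747/1508 = 4184*(5/6917) + 3747/1508 = 20920/6917 + 3747/1508 = 57465359/10430836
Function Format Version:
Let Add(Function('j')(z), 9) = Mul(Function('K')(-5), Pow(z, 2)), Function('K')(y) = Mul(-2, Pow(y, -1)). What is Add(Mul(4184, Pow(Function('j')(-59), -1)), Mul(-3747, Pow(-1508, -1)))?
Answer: Rational(57465359, 10430836) ≈ 5.5092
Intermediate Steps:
Function('j')(z) = Add(-9, Mul(Rational(2, 5), Pow(z, 2))) (Function('j')(z) = Add(-9, Mul(Mul(-2, Pow(-5, -1)), Pow(z, 2))) = Add(-9, Mul(Mul(-2, Rational(-1, 5)), Pow(z, 2))) = Add(-9, Mul(Rational(2, 5), Pow(z, 2))))
Add(Mul(4184, Pow(Function('j')(-59), -1)), Mul(-3747, Pow(-1508, -1))) = Add(Mul(4184, Pow(Add(-9, Mul(Rational(2, 5), Pow(-59, 2))), -1)), Mul(-3747, Pow(-1508, -1))) = Add(Mul(4184, Pow(Add(-9, Mul(Rational(2, 5), 3481)), -1)), Mul(-3747, Rational(-1, 1508))) = Add(Mul(4184, Pow(Add(-9, Rational(6962, 5)), -1)), Rational(3747, 1508)) = Add(Mul(4184, Pow(Rational(6917, 5), -1)), Rational(3747, 1508)) = Add(Mul(4184, Rational(5, 6917)), Rational(3747, 1508)) = Add(Rational(20920, 6917), Rational(3747, 1508)) = Rational(57465359, 10430836)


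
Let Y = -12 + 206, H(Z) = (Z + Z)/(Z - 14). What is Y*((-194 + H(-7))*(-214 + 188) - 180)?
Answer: 2820760/3 ≈ 9.4025e+5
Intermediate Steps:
H(Z) = 2*Z/(-14 + Z) (H(Z) = (2*Z)/(-14 + Z) = 2*Z/(-14 + Z))
Y = 194
Y*((-194 + H(-7))*(-214 + 188) - 180) = 194*((-194 + 2*(-7)/(-14 - 7))*(-214 + 188) - 180) = 194*((-194 + 2*(-7)/(-21))*(-26) - 180) = 194*((-194 + 2*(-7)*(-1/21))*(-26) - 180) = 194*((-194 + 2/3)*(-26) - 180) = 194*(-580/3*(-26) - 180) = 194*(15080/3 - 180) = 194*(14540/3) = 2820760/3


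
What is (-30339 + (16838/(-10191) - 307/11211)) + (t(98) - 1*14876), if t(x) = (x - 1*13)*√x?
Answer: -1722021491390/38083767 + 595*√2 ≈ -44375.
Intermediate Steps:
t(x) = √x*(-13 + x) (t(x) = (x - 13)*√x = (-13 + x)*√x = √x*(-13 + x))
(-30339 + (16838/(-10191) - 307/11211)) + (t(98) - 1*14876) = (-30339 + (16838/(-10191) - 307/11211)) + (√98*(-13 + 98) - 1*14876) = (-30339 + (16838*(-1/10191) - 307*1/11211)) + ((7*√2)*85 - 14876) = (-30339 + (-16838/10191 - 307/11211)) + (595*√2 - 14876) = (-30339 - 63966485/38083767) + (-14876 + 595*√2) = -1155487373498/38083767 + (-14876 + 595*√2) = -1722021491390/38083767 + 595*√2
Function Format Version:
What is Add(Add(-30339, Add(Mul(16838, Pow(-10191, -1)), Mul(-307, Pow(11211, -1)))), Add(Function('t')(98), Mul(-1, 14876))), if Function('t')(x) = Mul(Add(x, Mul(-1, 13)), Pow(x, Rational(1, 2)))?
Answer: Add(Rational(-1722021491390, 38083767), Mul(595, Pow(2, Rational(1, 2)))) ≈ -44375.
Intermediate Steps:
Function('t')(x) = Mul(Pow(x, Rational(1, 2)), Add(-13, x)) (Function('t')(x) = Mul(Add(x, -13), Pow(x, Rational(1, 2))) = Mul(Add(-13, x), Pow(x, Rational(1, 2))) = Mul(Pow(x, Rational(1, 2)), Add(-13, x)))
Add(Add(-30339, Add(Mul(16838, Pow(-10191, -1)), Mul(-307, Pow(11211, -1)))), Add(Function('t')(98), Mul(-1, 14876))) = Add(Add(-30339, Add(Mul(16838, Pow(-10191, -1)), Mul(-307, Pow(11211, -1)))), Add(Mul(Pow(98, Rational(1, 2)), Add(-13, 98)), Mul(-1, 14876))) = Add(Add(-30339, Add(Mul(16838, Rational(-1, 10191)), Mul(-307, Rational(1, 11211)))), Add(Mul(Mul(7, Pow(2, Rational(1, 2))), 85), -14876)) = Add(Add(-30339, Add(Rational(-16838, 10191), Rational(-307, 11211))), Add(Mul(595, Pow(2, Rational(1, 2))), -14876)) = Add(Add(-30339, Rational(-63966485, 38083767)), Add(-14876, Mul(595, Pow(2, Rational(1, 2))))) = Add(Rational(-1155487373498, 38083767), Add(-14876, Mul(595, Pow(2, Rational(1, 2))))) = Add(Rational(-1722021491390, 38083767), Mul(595, Pow(2, Rational(1, 2))))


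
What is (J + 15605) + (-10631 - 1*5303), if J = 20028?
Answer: 19699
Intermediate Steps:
(J + 15605) + (-10631 - 1*5303) = (20028 + 15605) + (-10631 - 1*5303) = 35633 + (-10631 - 5303) = 35633 - 15934 = 19699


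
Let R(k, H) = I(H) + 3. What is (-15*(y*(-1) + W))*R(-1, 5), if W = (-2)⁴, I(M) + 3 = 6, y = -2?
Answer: -1620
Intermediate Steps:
I(M) = 3 (I(M) = -3 + 6 = 3)
W = 16
R(k, H) = 6 (R(k, H) = 3 + 3 = 6)
(-15*(y*(-1) + W))*R(-1, 5) = -15*(-2*(-1) + 16)*6 = -15*(2 + 16)*6 = -15*18*6 = -270*6 = -1620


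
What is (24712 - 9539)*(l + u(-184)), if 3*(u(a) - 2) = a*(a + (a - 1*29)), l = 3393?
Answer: 1262894309/3 ≈ 4.2096e+8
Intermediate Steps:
u(a) = 2 + a*(-29 + 2*a)/3 (u(a) = 2 + (a*(a + (a - 1*29)))/3 = 2 + (a*(a + (a - 29)))/3 = 2 + (a*(a + (-29 + a)))/3 = 2 + (a*(-29 + 2*a))/3 = 2 + a*(-29 + 2*a)/3)
(24712 - 9539)*(l + u(-184)) = (24712 - 9539)*(3393 + (2 - 29/3*(-184) + (⅔)*(-184)²)) = 15173*(3393 + (2 + 5336/3 + (⅔)*33856)) = 15173*(3393 + (2 + 5336/3 + 67712/3)) = 15173*(3393 + 73054/3) = 15173*(83233/3) = 1262894309/3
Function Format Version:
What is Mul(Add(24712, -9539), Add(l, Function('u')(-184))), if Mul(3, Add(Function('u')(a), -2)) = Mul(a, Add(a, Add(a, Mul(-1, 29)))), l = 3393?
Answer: Rational(1262894309, 3) ≈ 4.2096e+8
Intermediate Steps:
Function('u')(a) = Add(2, Mul(Rational(1, 3), a, Add(-29, Mul(2, a)))) (Function('u')(a) = Add(2, Mul(Rational(1, 3), Mul(a, Add(a, Add(a, Mul(-1, 29)))))) = Add(2, Mul(Rational(1, 3), Mul(a, Add(a, Add(a, -29))))) = Add(2, Mul(Rational(1, 3), Mul(a, Add(a, Add(-29, a))))) = Add(2, Mul(Rational(1, 3), Mul(a, Add(-29, Mul(2, a))))) = Add(2, Mul(Rational(1, 3), a, Add(-29, Mul(2, a)))))
Mul(Add(24712, -9539), Add(l, Function('u')(-184))) = Mul(Add(24712, -9539), Add(3393, Add(2, Mul(Rational(-29, 3), -184), Mul(Rational(2, 3), Pow(-184, 2))))) = Mul(15173, Add(3393, Add(2, Rational(5336, 3), Mul(Rational(2, 3), 33856)))) = Mul(15173, Add(3393, Add(2, Rational(5336, 3), Rational(67712, 3)))) = Mul(15173, Add(3393, Rational(73054, 3))) = Mul(15173, Rational(83233, 3)) = Rational(1262894309, 3)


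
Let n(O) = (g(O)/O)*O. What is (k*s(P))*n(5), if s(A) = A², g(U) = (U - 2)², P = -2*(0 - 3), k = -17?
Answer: -5508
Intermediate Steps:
P = 6 (P = -2*(-3) = 6)
g(U) = (-2 + U)²
n(O) = (-2 + O)² (n(O) = ((-2 + O)²/O)*O = (-2 + O)²)
(k*s(P))*n(5) = (-17*6²)*(-2 + 5)² = -17*36*3² = -612*9 = -5508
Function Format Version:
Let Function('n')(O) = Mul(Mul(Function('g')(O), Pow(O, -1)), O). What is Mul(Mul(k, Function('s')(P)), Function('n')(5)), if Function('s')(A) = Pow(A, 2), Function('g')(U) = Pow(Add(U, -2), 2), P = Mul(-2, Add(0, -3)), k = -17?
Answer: -5508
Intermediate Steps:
P = 6 (P = Mul(-2, -3) = 6)
Function('g')(U) = Pow(Add(-2, U), 2)
Function('n')(O) = Pow(Add(-2, O), 2) (Function('n')(O) = Mul(Mul(Pow(Add(-2, O), 2), Pow(O, -1)), O) = Mul(Mul(Pow(O, -1), Pow(Add(-2, O), 2)), O) = Pow(Add(-2, O), 2))
Mul(Mul(k, Function('s')(P)), Function('n')(5)) = Mul(Mul(-17, Pow(6, 2)), Pow(Add(-2, 5), 2)) = Mul(Mul(-17, 36), Pow(3, 2)) = Mul(-612, 9) = -5508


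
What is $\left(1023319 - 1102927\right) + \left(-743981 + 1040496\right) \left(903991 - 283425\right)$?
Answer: $184007047882$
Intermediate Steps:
$\left(1023319 - 1102927\right) + \left(-743981 + 1040496\right) \left(903991 - 283425\right) = -79608 + 296515 \cdot 620566 = -79608 + 184007127490 = 184007047882$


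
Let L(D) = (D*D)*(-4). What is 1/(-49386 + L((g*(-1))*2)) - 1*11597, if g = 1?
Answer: -572914995/49402 ≈ -11597.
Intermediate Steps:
L(D) = -4*D**2 (L(D) = D**2*(-4) = -4*D**2)
1/(-49386 + L((g*(-1))*2)) - 1*11597 = 1/(-49386 - 4*((1*(-1))*2)**2) - 1*11597 = 1/(-49386 - 4*(-1*2)**2) - 11597 = 1/(-49386 - 4*(-2)**2) - 11597 = 1/(-49386 - 4*4) - 11597 = 1/(-49386 - 16) - 11597 = 1/(-49402) - 11597 = -1/49402 - 11597 = -572914995/49402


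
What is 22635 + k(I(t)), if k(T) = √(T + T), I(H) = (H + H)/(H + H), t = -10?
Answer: 22635 + √2 ≈ 22636.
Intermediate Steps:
I(H) = 1 (I(H) = (2*H)/((2*H)) = (2*H)*(1/(2*H)) = 1)
k(T) = √2*√T (k(T) = √(2*T) = √2*√T)
22635 + k(I(t)) = 22635 + √2*√1 = 22635 + √2*1 = 22635 + √2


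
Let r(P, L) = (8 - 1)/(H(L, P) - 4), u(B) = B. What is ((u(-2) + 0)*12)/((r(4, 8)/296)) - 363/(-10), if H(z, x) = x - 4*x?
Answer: 1139181/70 ≈ 16274.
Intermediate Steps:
H(z, x) = -3*x
r(P, L) = 7/(-4 - 3*P) (r(P, L) = (8 - 1)/(-3*P - 4) = 7/(-4 - 3*P))
((u(-2) + 0)*12)/((r(4, 8)/296)) - 363/(-10) = ((-2 + 0)*12)/((-7/(4 + 3*4)/296)) - 363/(-10) = (-2*12)/((-7/(4 + 12)*(1/296))) - 363*(-⅒) = -24/(-7/16*(1/296)) + 363/10 = -24/(-7*1/16*(1/296)) + 363/10 = -24/((-7/16*1/296)) + 363/10 = -24/(-7/4736) + 363/10 = -24*(-4736/7) + 363/10 = 113664/7 + 363/10 = 1139181/70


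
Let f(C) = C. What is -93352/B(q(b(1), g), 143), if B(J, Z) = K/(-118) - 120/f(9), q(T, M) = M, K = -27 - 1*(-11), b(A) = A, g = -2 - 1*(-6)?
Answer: 2065413/292 ≈ 7073.3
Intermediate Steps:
g = 4 (g = -2 + 6 = 4)
K = -16 (K = -27 + 11 = -16)
B(J, Z) = -2336/177 (B(J, Z) = -16/(-118) - 120/9 = -16*(-1/118) - 120*⅑ = 8/59 - 40/3 = -2336/177)
-93352/B(q(b(1), g), 143) = -93352/(-2336/177) = -93352*(-177/2336) = 2065413/292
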